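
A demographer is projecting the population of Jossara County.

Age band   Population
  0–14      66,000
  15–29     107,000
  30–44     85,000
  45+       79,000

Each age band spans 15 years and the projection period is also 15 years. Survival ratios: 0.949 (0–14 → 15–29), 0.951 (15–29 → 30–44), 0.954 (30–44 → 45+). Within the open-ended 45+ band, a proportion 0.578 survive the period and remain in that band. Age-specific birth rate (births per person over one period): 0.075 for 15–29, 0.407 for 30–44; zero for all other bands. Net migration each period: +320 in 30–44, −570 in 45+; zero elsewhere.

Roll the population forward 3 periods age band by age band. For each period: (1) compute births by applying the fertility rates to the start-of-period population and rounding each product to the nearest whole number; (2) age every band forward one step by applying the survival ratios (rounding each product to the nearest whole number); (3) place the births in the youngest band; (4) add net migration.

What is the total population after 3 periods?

Call the groups 1 to 4, youngest first.
Period 1:
Births: 107000 × 0.075 = 8025  |  85000 × 0.407 = 34595 — total 42620
Group 2: 66000 × 0.949 = 62634
Group 3: 107000 × 0.951 = 101757
Group 4: 85000 × 0.954 + 79000 × 0.578 = 81090 + 45662 = 126752
Net migration: Group 3 + 320 → 102077; Group 4 − 570 → 126182
Population now: 0–14=42620, 15–29=62634, 30–44=102077, 45+=126182
Period 2:
Births: 62634 × 0.075 = 4698  |  102077 × 0.407 = 41545 — total 46243
Group 2: 42620 × 0.949 = 40446
Group 3: 62634 × 0.951 = 59565
Group 4: 102077 × 0.954 + 126182 × 0.578 = 97381 + 72933 = 170314
Net migration: Group 3 + 320 → 59885; Group 4 − 570 → 169744
Population now: 0–14=46243, 15–29=40446, 30–44=59885, 45+=169744
Period 3:
Births: 40446 × 0.075 = 3033  |  59885 × 0.407 = 24373 — total 27406
Group 2: 46243 × 0.949 = 43885
Group 3: 40446 × 0.951 = 38464
Group 4: 59885 × 0.954 + 169744 × 0.578 = 57130 + 98112 = 155242
Net migration: Group 3 + 320 → 38784; Group 4 − 570 → 154672
Population now: 0–14=27406, 15–29=43885, 30–44=38784, 45+=154672
Total after period 3: 27406 + 43885 + 38784 + 154672 = 264747

264747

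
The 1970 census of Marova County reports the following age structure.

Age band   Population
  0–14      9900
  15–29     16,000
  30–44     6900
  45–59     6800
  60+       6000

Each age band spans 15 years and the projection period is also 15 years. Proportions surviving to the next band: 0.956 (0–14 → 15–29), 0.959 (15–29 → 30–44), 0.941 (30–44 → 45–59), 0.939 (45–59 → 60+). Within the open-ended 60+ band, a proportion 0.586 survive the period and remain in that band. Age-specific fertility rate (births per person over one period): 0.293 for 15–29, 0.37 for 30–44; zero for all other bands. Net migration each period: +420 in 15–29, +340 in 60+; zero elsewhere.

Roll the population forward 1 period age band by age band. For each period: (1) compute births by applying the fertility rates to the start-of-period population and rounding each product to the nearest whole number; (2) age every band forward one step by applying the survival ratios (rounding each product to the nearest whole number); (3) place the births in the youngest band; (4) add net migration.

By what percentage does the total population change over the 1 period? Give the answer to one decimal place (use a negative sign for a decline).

After projecting period 1:
Births: 16000 * 0.293 = 4688, 6900 * 0.37 = 2553 → 7241
15–29: 9900 * 0.956 = 9464
30–44: 16000 * 0.959 = 15344
45–59: 6900 * 0.941 = 6493
60+: 6800 * 0.939 + 6000 * 0.586 = 6385 + 3516 = 9901
Net migration: 15–29 + 420 → 9884; 60+ + 340 → 10241
End of period: [7241, 9884, 15344, 6493, 10241]
Total: 45600 → 49203; change = 3603; percentage change = 7.9%

7.9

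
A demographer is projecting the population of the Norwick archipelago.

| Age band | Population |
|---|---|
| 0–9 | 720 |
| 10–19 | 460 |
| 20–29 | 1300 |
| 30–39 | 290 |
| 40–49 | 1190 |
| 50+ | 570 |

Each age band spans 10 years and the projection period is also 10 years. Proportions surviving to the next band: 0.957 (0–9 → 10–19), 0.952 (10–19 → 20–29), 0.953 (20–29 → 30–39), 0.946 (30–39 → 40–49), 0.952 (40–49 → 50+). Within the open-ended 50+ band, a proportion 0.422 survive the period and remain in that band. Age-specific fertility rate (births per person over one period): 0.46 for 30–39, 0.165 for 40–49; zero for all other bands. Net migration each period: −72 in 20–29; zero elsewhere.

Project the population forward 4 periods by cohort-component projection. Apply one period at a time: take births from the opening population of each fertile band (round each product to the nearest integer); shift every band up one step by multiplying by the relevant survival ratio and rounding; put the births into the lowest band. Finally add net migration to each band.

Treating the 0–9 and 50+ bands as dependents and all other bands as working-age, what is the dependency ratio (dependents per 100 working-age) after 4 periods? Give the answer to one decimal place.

79.2

— Period 1 —
Births: 290 * 0.46 = 133  |  1190 * 0.165 = 196 ⇒ total 329
10–19: 720 * 0.957 = 689
20–29: 460 * 0.952 = 438
30–39: 1300 * 0.953 = 1239
40–49: 290 * 0.946 = 274
50+: 1190 * 0.952 + 570 * 0.422 = 1133 + 241 = 1374
Net migration: 20–29 − 72 → 366
End of period: [329, 689, 366, 1239, 274, 1374]
— Period 2 —
Births: 1239 * 0.46 = 570  |  274 * 0.165 = 45 ⇒ total 615
10–19: 329 * 0.957 = 315
20–29: 689 * 0.952 = 656
30–39: 366 * 0.953 = 349
40–49: 1239 * 0.946 = 1172
50+: 274 * 0.952 + 1374 * 0.422 = 261 + 580 = 841
Net migration: 20–29 − 72 → 584
End of period: [615, 315, 584, 349, 1172, 841]
— Period 3 —
Births: 349 * 0.46 = 161  |  1172 * 0.165 = 193 ⇒ total 354
10–19: 615 * 0.957 = 589
20–29: 315 * 0.952 = 300
30–39: 584 * 0.953 = 557
40–49: 349 * 0.946 = 330
50+: 1172 * 0.952 + 841 * 0.422 = 1116 + 355 = 1471
Net migration: 20–29 − 72 → 228
End of period: [354, 589, 228, 557, 330, 1471]
— Period 4 —
Births: 557 * 0.46 = 256  |  330 * 0.165 = 54 ⇒ total 310
10–19: 354 * 0.957 = 339
20–29: 589 * 0.952 = 561
30–39: 228 * 0.953 = 217
40–49: 557 * 0.946 = 527
50+: 330 * 0.952 + 1471 * 0.422 = 314 + 621 = 935
Net migration: 20–29 − 72 → 489
End of period: [310, 339, 489, 217, 527, 935]
Dependents (band 0–9 + band 50+) = 310 + 935 = 1245; working-age = 1572; ratio = 1245/1572 × 100 = 79.2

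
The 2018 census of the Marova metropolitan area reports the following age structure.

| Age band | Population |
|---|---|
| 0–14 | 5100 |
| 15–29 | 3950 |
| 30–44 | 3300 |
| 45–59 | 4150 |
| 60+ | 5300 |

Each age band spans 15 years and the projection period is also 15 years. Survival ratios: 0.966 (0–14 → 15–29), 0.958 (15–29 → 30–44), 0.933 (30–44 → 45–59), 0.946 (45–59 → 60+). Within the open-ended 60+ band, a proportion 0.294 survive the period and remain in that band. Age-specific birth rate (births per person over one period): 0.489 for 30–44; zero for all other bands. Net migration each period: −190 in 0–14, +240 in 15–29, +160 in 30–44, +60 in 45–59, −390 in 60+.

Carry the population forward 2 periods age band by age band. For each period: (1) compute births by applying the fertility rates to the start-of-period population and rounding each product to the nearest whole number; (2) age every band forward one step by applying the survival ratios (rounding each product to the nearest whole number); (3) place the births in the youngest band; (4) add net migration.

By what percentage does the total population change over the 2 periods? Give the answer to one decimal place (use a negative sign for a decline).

(Groups numbered youngest = 1 to oldest = 5.)
After projecting period 1:
Births: 3300 × 0.489 = 1614
Group 2: 5100 × 0.966 = 4927
Group 3: 3950 × 0.958 = 3784
Group 4: 3300 × 0.933 = 3079
Group 5: 4150 × 0.946 + 5300 × 0.294 = 3926 + 1558 = 5484
Net migration: Group 1 − 190 → 1424; Group 2 + 240 → 5167; Group 3 + 160 → 3944; Group 4 + 60 → 3139; Group 5 − 390 → 5094
Giving 1424 / 5167 / 3944 / 3139 / 5094.
After projecting period 2:
Births: 3944 × 0.489 = 1929
Group 2: 1424 × 0.966 = 1376
Group 3: 5167 × 0.958 = 4950
Group 4: 3944 × 0.933 = 3680
Group 5: 3139 × 0.946 + 5094 × 0.294 = 2969 + 1498 = 4467
Net migration: Group 1 − 190 → 1739; Group 2 + 240 → 1616; Group 3 + 160 → 5110; Group 4 + 60 → 3740; Group 5 − 390 → 4077
Giving 1739 / 1616 / 5110 / 3740 / 4077.
Total: 21800 → 16282; change = -5518; percentage change = -25.3%

-25.3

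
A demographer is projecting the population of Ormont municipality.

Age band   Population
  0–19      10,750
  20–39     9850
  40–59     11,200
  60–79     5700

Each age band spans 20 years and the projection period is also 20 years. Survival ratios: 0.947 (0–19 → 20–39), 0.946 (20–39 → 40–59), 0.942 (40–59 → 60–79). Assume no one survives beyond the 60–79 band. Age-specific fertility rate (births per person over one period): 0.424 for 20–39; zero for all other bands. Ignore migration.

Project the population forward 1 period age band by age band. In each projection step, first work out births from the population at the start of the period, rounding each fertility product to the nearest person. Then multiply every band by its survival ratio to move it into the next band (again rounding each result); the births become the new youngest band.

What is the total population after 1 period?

34224

— Period 1 —
Births: 9850 × 0.424 = 4176
20–39: 10750 × 0.947 = 10180
40–59: 9850 × 0.946 = 9318
60–79: 11200 × 0.942 = 10550
Giving 4176 / 10180 / 9318 / 10550.
Total after period 1: 4176 + 10180 + 9318 + 10550 = 34224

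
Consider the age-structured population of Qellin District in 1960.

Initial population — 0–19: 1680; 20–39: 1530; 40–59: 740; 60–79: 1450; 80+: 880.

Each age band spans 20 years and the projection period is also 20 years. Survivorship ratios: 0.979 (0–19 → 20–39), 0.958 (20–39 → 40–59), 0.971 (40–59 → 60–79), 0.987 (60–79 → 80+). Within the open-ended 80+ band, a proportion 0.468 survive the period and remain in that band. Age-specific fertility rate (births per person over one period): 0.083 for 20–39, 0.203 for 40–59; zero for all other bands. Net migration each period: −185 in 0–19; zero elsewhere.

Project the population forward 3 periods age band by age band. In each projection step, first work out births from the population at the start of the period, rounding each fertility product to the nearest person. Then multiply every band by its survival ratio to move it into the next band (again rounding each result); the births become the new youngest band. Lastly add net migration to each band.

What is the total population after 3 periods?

4144

Let band 1 be 0–19 through band 5 = 80+.
Period 1.
Births: 1530 * 0.083 = 127  |  740 * 0.203 = 150 → 277
Band 2: 1680 * 0.979 = 1645
Band 3: 1530 * 0.958 = 1466
Band 4: 740 * 0.971 = 719
Band 5: 1450 * 0.987 + 880 * 0.468 = 1431 + 412 = 1843
Net migration: Band 1 − 185 → 92
Giving 92 / 1645 / 1466 / 719 / 1843.
Period 2.
Births: 1645 * 0.083 = 137  |  1466 * 0.203 = 298 → 435
Band 2: 92 * 0.979 = 90
Band 3: 1645 * 0.958 = 1576
Band 4: 1466 * 0.971 = 1423
Band 5: 719 * 0.987 + 1843 * 0.468 = 710 + 863 = 1573
Net migration: Band 1 − 185 → 250
Giving 250 / 90 / 1576 / 1423 / 1573.
Period 3.
Births: 90 * 0.083 = 7  |  1576 * 0.203 = 320 → 327
Band 2: 250 * 0.979 = 245
Band 3: 90 * 0.958 = 86
Band 4: 1576 * 0.971 = 1530
Band 5: 1423 * 0.987 + 1573 * 0.468 = 1405 + 736 = 2141
Net migration: Band 1 − 185 → 142
Giving 142 / 245 / 86 / 1530 / 2141.
Total after period 3: 142 + 245 + 86 + 1530 + 2141 = 4144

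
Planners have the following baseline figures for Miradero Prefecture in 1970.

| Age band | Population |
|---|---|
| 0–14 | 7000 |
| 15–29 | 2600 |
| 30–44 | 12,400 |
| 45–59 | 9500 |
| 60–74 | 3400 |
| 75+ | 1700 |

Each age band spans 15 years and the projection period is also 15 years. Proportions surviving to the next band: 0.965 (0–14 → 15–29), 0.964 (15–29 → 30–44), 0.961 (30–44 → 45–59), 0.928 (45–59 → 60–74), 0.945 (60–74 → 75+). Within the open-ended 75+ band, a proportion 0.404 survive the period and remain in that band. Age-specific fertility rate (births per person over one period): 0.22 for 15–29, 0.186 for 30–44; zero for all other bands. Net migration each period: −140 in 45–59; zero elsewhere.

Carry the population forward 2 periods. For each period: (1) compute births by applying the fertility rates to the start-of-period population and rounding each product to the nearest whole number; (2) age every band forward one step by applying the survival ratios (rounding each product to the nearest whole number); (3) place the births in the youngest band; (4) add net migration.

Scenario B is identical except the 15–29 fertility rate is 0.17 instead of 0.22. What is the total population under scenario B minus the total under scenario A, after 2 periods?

-463

Call the bands 1 to 6, youngest first.
Period 1.
Births: 2600 × 0.22 = 572 ; 12400 × 0.186 = 2306 → 2878
Band 2: 7000 × 0.965 = 6755
Band 3: 2600 × 0.964 = 2506
Band 4: 12400 × 0.961 = 11916
Band 5: 9500 × 0.928 = 8816
Band 6: 3400 × 0.945 + 1700 × 0.404 = 3213 + 687 = 3900
Net migration: Band 4 − 140 → 11776
→ [2878, 6755, 2506, 11776, 8816, 3900]
Period 2.
Births: 6755 × 0.22 = 1486 ; 2506 × 0.186 = 466 → 1952
Band 2: 2878 × 0.965 = 2777
Band 3: 6755 × 0.964 = 6512
Band 4: 2506 × 0.961 = 2408
Band 5: 11776 × 0.928 = 10928
Band 6: 8816 × 0.945 + 3900 × 0.404 = 8331 + 1576 = 9907
Net migration: Band 4 − 140 → 2268
→ [1952, 2777, 6512, 2268, 10928, 9907]
Scenario A total after 2 periods: 34344
Scenario B projection —
Period 1.
Births: 2600 × 0.17 = 442 ; 12400 × 0.186 = 2306 → 2748
Band 2: 7000 × 0.965 = 6755
Band 3: 2600 × 0.964 = 2506
Band 4: 12400 × 0.961 = 11916
Band 5: 9500 × 0.928 = 8816
Band 6: 3400 × 0.945 + 1700 × 0.404 = 3213 + 687 = 3900
Net migration: Band 4 − 140 → 11776
→ [2748, 6755, 2506, 11776, 8816, 3900]
Period 2.
Births: 6755 × 0.17 = 1148 ; 2506 × 0.186 = 466 → 1614
Band 2: 2748 × 0.965 = 2652
Band 3: 6755 × 0.964 = 6512
Band 4: 2506 × 0.961 = 2408
Band 5: 11776 × 0.928 = 10928
Band 6: 8816 × 0.945 + 3900 × 0.404 = 8331 + 1576 = 9907
Net migration: Band 4 − 140 → 2268
→ [1614, 2652, 6512, 2268, 10928, 9907]
Scenario B total after 2 periods: 33881
Difference B − A = 33881 − 34344 = -463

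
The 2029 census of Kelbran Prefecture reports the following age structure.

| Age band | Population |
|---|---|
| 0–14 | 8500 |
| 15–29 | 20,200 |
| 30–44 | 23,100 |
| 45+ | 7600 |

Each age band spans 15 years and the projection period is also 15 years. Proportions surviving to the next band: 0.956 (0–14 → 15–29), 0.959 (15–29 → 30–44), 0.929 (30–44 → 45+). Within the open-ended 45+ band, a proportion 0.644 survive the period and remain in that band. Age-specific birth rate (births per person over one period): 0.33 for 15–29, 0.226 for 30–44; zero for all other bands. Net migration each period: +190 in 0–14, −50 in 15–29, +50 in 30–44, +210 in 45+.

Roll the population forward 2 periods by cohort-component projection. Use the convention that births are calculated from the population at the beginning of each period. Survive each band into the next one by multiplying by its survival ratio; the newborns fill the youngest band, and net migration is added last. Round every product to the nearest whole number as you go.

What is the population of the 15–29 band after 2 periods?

Call the bands 1 to 4, youngest first.
Period 1.
Births: 20200 * 0.33 = 6666 ; 23100 * 0.226 = 5221 → total 11887
Band 2: 8500 * 0.956 = 8126
Band 3: 20200 * 0.959 = 19372
Band 4: 23100 * 0.929 + 7600 * 0.644 = 21460 + 4894 = 26354
Net migration: Band 1 + 190 → 12077; Band 2 − 50 → 8076; Band 3 + 50 → 19422; Band 4 + 210 → 26564
→ [12077, 8076, 19422, 26564]
Period 2.
Births: 8076 * 0.33 = 2665 ; 19422 * 0.226 = 4389 → total 7054
Band 2: 12077 * 0.956 = 11546
Band 3: 8076 * 0.959 = 7745
Band 4: 19422 * 0.929 + 26564 * 0.644 = 18043 + 17107 = 35150
Net migration: Band 1 + 190 → 7244; Band 2 − 50 → 11496; Band 3 + 50 → 7795; Band 4 + 210 → 35360
→ [7244, 11496, 7795, 35360]

11496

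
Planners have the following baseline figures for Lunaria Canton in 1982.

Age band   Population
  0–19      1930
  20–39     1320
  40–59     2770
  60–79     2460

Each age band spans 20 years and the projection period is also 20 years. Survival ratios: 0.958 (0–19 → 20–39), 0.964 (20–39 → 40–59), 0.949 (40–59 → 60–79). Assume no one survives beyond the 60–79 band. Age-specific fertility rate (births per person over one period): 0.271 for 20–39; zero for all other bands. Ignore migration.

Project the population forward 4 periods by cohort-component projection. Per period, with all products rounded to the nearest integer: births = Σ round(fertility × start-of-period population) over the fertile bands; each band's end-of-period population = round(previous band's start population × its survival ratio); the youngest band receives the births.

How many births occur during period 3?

Period 1.
Births: 1320 × 0.271 = 358
20–39: 1930 × 0.958 = 1849
40–59: 1320 × 0.964 = 1272
60–79: 2770 × 0.949 = 2629
Population now: 0–19=358, 20–39=1849, 40–59=1272, 60–79=2629
Period 2.
Births: 1849 × 0.271 = 501
20–39: 358 × 0.958 = 343
40–59: 1849 × 0.964 = 1782
60–79: 1272 × 0.949 = 1207
Population now: 0–19=501, 20–39=343, 40–59=1782, 60–79=1207
Period 3.
Births: 343 × 0.271 = 93
20–39: 501 × 0.958 = 480
40–59: 343 × 0.964 = 331
60–79: 1782 × 0.949 = 1691
Population now: 0–19=93, 20–39=480, 40–59=331, 60–79=1691

93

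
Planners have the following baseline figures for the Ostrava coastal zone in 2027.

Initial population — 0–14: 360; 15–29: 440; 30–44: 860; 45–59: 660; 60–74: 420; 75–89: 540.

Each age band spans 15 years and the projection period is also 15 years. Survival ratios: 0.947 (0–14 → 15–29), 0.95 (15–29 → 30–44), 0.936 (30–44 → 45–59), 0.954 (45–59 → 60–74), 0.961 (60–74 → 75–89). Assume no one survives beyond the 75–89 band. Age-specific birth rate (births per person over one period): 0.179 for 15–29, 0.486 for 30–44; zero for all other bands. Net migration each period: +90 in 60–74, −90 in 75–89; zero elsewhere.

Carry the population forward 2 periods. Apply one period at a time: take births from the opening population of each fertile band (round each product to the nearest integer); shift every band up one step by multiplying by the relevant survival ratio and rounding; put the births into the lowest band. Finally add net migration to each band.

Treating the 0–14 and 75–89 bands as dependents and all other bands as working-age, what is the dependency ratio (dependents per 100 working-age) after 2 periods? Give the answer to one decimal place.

42.4

After projecting period 1:
Births: 440 × 0.179 = 79  |  860 × 0.486 = 418 ⇒ total 497
15–29: 360 × 0.947 = 341
30–44: 440 × 0.95 = 418
45–59: 860 × 0.936 = 805
60–74: 660 × 0.954 = 630
75–89: 420 × 0.961 = 404
Net migration: 60–74 + 90 → 720; 75–89 − 90 → 314
End of period: [497, 341, 418, 805, 720, 314]
After projecting period 2:
Births: 341 × 0.179 = 61  |  418 × 0.486 = 203 ⇒ total 264
15–29: 497 × 0.947 = 471
30–44: 341 × 0.95 = 324
45–59: 418 × 0.936 = 391
60–74: 805 × 0.954 = 768
75–89: 720 × 0.961 = 692
Net migration: 60–74 + 90 → 858; 75–89 − 90 → 602
End of period: [264, 471, 324, 391, 858, 602]
Dependents (band 0–14 + band 75–89) = 264 + 602 = 866; working-age = 2044; ratio = 866/2044 × 100 = 42.4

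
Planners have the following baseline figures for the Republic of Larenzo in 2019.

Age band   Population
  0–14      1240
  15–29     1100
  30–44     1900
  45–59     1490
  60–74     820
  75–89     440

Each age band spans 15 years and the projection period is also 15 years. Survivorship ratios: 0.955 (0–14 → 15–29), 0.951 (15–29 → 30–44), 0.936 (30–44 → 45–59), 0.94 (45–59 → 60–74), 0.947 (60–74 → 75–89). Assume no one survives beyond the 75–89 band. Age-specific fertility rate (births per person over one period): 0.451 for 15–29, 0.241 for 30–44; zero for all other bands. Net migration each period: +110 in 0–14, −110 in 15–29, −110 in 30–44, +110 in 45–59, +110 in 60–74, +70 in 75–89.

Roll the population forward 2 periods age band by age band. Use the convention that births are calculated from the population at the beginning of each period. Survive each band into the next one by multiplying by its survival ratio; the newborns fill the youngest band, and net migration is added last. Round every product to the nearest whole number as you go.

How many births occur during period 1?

954

Numbering the groups 1..6 from youngest to oldest:
After projecting period 1:
Births: 1100 × 0.451 = 496, 1900 × 0.241 = 458 ⇒ total 954
Group 2: 1240 × 0.955 = 1184
Group 3: 1100 × 0.951 = 1046
Group 4: 1900 × 0.936 = 1778
Group 5: 1490 × 0.94 = 1401
Group 6: 820 × 0.947 = 777
Net migration: Group 1 + 110 → 1064; Group 2 − 110 → 1074; Group 3 − 110 → 936; Group 4 + 110 → 1888; Group 5 + 110 → 1511; Group 6 + 70 → 847
→ [1064, 1074, 936, 1888, 1511, 847]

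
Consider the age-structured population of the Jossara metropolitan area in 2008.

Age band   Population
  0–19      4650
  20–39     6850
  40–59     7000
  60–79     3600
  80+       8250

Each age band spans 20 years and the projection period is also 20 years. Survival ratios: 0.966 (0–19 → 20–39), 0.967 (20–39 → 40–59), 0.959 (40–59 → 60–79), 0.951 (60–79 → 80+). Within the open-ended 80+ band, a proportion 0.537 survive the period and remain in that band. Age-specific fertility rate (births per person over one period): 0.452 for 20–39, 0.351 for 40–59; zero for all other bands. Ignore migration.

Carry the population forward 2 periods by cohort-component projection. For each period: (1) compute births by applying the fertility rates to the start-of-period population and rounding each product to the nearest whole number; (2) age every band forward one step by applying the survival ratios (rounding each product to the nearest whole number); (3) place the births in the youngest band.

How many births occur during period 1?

5553

Numbering the bands 1..5 from youngest to oldest:
— Period 1 —
Births: 6850 * 0.452 = 3096 ; 7000 * 0.351 = 2457 → total 5553
Band 2: 4650 * 0.966 = 4492
Band 3: 6850 * 0.967 = 6624
Band 4: 7000 * 0.959 = 6713
Band 5: 3600 * 0.951 + 8250 * 0.537 = 3424 + 4430 = 7854
Giving 5553 / 4492 / 6624 / 6713 / 7854.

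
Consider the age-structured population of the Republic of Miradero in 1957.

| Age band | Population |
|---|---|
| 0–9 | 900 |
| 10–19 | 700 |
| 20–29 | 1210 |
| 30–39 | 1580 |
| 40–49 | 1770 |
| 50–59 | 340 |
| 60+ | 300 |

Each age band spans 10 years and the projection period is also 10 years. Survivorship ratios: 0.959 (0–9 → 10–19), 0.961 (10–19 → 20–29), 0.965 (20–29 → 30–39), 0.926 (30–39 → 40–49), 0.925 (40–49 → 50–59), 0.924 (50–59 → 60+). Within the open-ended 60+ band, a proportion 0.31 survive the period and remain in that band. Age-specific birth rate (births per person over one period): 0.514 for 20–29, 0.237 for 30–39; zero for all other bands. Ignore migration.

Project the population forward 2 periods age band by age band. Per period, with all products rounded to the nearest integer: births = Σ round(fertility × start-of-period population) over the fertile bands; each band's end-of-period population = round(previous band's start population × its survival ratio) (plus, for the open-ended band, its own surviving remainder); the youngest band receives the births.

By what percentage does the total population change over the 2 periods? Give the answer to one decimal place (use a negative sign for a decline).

Period 1.
Births: 1210 * 0.514 = 622  |  1580 * 0.237 = 374 — total 996
10–19: 900 * 0.959 = 863
20–29: 700 * 0.961 = 673
30–39: 1210 * 0.965 = 1168
40–49: 1580 * 0.926 = 1463
50–59: 1770 * 0.925 = 1637
60+: 340 * 0.924 + 300 * 0.31 = 314 + 93 = 407
Population now: 0–9=996, 10–19=863, 20–29=673, 30–39=1168, 40–49=1463, 50–59=1637, 60+=407
Period 2.
Births: 673 * 0.514 = 346  |  1168 * 0.237 = 277 — total 623
10–19: 996 * 0.959 = 955
20–29: 863 * 0.961 = 829
30–39: 673 * 0.965 = 649
40–49: 1168 * 0.926 = 1082
50–59: 1463 * 0.925 = 1353
60+: 1637 * 0.924 + 407 * 0.31 = 1513 + 126 = 1639
Population now: 0–9=623, 10–19=955, 20–29=829, 30–39=649, 40–49=1082, 50–59=1353, 60+=1639
Total: 6800 → 7130; change = 330; percentage change = 4.9%

4.9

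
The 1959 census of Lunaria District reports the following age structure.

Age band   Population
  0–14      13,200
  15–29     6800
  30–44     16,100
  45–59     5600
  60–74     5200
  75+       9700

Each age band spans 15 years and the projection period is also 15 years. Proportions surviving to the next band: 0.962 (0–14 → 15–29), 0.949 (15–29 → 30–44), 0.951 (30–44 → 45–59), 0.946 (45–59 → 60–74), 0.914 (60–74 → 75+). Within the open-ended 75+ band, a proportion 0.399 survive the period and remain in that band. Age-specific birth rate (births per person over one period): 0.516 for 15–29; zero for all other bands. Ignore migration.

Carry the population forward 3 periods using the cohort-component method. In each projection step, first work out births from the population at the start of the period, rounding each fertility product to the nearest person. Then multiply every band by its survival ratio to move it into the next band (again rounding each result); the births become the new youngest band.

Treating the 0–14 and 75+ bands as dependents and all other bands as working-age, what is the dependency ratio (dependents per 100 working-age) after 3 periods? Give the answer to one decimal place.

68.3

Numbering the bands 1..6 from youngest to oldest:
[period 1]
Births: 6800 × 0.516 = 3509
Band 2: 13200 × 0.962 = 12698
Band 3: 6800 × 0.949 = 6453
Band 4: 16100 × 0.951 = 15311
Band 5: 5600 × 0.946 = 5298
Band 6: 5200 × 0.914 + 9700 × 0.399 = 4753 + 3870 = 8623
→ [3509, 12698, 6453, 15311, 5298, 8623]
[period 2]
Births: 12698 × 0.516 = 6552
Band 2: 3509 × 0.962 = 3376
Band 3: 12698 × 0.949 = 12050
Band 4: 6453 × 0.951 = 6137
Band 5: 15311 × 0.946 = 14484
Band 6: 5298 × 0.914 + 8623 × 0.399 = 4842 + 3441 = 8283
→ [6552, 3376, 12050, 6137, 14484, 8283]
[period 3]
Births: 3376 × 0.516 = 1742
Band 2: 6552 × 0.962 = 6303
Band 3: 3376 × 0.949 = 3204
Band 4: 12050 × 0.951 = 11460
Band 5: 6137 × 0.946 = 5806
Band 6: 14484 × 0.914 + 8283 × 0.399 = 13238 + 3305 = 16543
→ [1742, 6303, 3204, 11460, 5806, 16543]
Dependents (band 0–14 + band 75+) = 1742 + 16543 = 18285; working-age = 26773; ratio = 18285/26773 × 100 = 68.3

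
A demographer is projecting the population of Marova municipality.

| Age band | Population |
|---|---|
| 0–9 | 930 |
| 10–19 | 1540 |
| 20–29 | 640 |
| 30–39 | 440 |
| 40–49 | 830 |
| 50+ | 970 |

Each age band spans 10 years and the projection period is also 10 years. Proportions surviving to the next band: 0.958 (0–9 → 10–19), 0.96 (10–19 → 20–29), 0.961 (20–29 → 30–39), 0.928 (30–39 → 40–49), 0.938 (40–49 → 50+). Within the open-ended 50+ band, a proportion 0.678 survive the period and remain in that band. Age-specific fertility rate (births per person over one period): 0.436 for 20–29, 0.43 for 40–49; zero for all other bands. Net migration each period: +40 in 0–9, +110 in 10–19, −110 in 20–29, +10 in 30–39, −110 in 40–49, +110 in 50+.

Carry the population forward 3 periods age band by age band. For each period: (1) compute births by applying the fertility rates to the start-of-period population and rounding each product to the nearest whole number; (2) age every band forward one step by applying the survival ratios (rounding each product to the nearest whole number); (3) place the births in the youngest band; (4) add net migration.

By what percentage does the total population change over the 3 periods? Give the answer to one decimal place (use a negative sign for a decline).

— Period 1 —
Births: 640 × 0.436 = 279 ; 830 × 0.43 = 357 ⇒ total 636
10–19: 930 × 0.958 = 891
20–29: 1540 × 0.96 = 1478
30–39: 640 × 0.961 = 615
40–49: 440 × 0.928 = 408
50+: 830 × 0.938 + 970 × 0.678 = 779 + 658 = 1437
Net migration: 0–9 + 40 → 676; 10–19 + 110 → 1001; 20–29 − 110 → 1368; 30–39 + 10 → 625; 40–49 − 110 → 298; 50+ + 110 → 1547
→ [676, 1001, 1368, 625, 298, 1547]
— Period 2 —
Births: 1368 × 0.436 = 596 ; 298 × 0.43 = 128 ⇒ total 724
10–19: 676 × 0.958 = 648
20–29: 1001 × 0.96 = 961
30–39: 1368 × 0.961 = 1315
40–49: 625 × 0.928 = 580
50+: 298 × 0.938 + 1547 × 0.678 = 280 + 1049 = 1329
Net migration: 0–9 + 40 → 764; 10–19 + 110 → 758; 20–29 − 110 → 851; 30–39 + 10 → 1325; 40–49 − 110 → 470; 50+ + 110 → 1439
→ [764, 758, 851, 1325, 470, 1439]
— Period 3 —
Births: 851 × 0.436 = 371 ; 470 × 0.43 = 202 ⇒ total 573
10–19: 764 × 0.958 = 732
20–29: 758 × 0.96 = 728
30–39: 851 × 0.961 = 818
40–49: 1325 × 0.928 = 1230
50+: 470 × 0.938 + 1439 × 0.678 = 441 + 976 = 1417
Net migration: 0–9 + 40 → 613; 10–19 + 110 → 842; 20–29 − 110 → 618; 30–39 + 10 → 828; 40–49 − 110 → 1120; 50+ + 110 → 1527
→ [613, 842, 618, 828, 1120, 1527]
Total: 5350 → 5548; change = 198; percentage change = 3.7%

3.7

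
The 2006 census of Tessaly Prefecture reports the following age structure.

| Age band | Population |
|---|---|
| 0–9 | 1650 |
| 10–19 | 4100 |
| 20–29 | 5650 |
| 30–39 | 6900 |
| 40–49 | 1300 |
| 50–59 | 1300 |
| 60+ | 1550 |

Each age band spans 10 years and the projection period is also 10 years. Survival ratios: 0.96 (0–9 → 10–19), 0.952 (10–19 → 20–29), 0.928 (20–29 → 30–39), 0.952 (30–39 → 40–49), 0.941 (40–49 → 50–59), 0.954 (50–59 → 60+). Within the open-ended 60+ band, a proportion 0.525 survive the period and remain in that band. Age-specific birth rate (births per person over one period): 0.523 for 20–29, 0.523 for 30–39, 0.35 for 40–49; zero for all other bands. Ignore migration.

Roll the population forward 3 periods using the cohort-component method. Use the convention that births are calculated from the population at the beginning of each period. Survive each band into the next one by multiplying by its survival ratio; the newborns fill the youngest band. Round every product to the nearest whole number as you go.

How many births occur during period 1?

7019

— Period 1 —
Births: 5650 * 0.523 = 2955, 6900 * 0.523 = 3609, 1300 * 0.35 = 455 → total 7019
10–19: 1650 * 0.96 = 1584
20–29: 4100 * 0.952 = 3903
30–39: 5650 * 0.928 = 5243
40–49: 6900 * 0.952 = 6569
50–59: 1300 * 0.941 = 1223
60+: 1300 * 0.954 + 1550 * 0.525 = 1240 + 814 = 2054
Giving 7019 / 1584 / 3903 / 5243 / 6569 / 1223 / 2054.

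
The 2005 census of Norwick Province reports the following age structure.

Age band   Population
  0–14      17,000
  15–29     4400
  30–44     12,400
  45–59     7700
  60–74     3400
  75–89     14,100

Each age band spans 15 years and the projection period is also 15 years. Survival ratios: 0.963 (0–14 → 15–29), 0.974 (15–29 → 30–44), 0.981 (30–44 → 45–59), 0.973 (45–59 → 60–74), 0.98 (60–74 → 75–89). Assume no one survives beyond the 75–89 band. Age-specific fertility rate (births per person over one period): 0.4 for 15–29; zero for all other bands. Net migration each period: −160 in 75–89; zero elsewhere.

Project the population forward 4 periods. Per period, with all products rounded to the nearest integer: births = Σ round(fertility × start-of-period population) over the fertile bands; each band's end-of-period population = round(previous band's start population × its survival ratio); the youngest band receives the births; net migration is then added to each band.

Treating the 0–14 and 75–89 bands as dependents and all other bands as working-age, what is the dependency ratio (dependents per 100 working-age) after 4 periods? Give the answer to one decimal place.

— Period 1 —
Births: 4400 * 0.4 = 1760
15–29: 17000 * 0.963 = 16371
30–44: 4400 * 0.974 = 4286
45–59: 12400 * 0.981 = 12164
60–74: 7700 * 0.973 = 7492
75–89: 3400 * 0.98 = 3332
Net migration: 75–89 − 160 → 3172
End of period: [1760, 16371, 4286, 12164, 7492, 3172]
— Period 2 —
Births: 16371 * 0.4 = 6548
15–29: 1760 * 0.963 = 1695
30–44: 16371 * 0.974 = 15945
45–59: 4286 * 0.981 = 4205
60–74: 12164 * 0.973 = 11836
75–89: 7492 * 0.98 = 7342
Net migration: 75–89 − 160 → 7182
End of period: [6548, 1695, 15945, 4205, 11836, 7182]
— Period 3 —
Births: 1695 * 0.4 = 678
15–29: 6548 * 0.963 = 6306
30–44: 1695 * 0.974 = 1651
45–59: 15945 * 0.981 = 15642
60–74: 4205 * 0.973 = 4091
75–89: 11836 * 0.98 = 11599
Net migration: 75–89 − 160 → 11439
End of period: [678, 6306, 1651, 15642, 4091, 11439]
— Period 4 —
Births: 6306 * 0.4 = 2522
15–29: 678 * 0.963 = 653
30–44: 6306 * 0.974 = 6142
45–59: 1651 * 0.981 = 1620
60–74: 15642 * 0.973 = 15220
75–89: 4091 * 0.98 = 4009
Net migration: 75–89 − 160 → 3849
End of period: [2522, 653, 6142, 1620, 15220, 3849]
Dependents (band 0–14 + band 75–89) = 2522 + 3849 = 6371; working-age = 23635; ratio = 6371/23635 × 100 = 27.0

27.0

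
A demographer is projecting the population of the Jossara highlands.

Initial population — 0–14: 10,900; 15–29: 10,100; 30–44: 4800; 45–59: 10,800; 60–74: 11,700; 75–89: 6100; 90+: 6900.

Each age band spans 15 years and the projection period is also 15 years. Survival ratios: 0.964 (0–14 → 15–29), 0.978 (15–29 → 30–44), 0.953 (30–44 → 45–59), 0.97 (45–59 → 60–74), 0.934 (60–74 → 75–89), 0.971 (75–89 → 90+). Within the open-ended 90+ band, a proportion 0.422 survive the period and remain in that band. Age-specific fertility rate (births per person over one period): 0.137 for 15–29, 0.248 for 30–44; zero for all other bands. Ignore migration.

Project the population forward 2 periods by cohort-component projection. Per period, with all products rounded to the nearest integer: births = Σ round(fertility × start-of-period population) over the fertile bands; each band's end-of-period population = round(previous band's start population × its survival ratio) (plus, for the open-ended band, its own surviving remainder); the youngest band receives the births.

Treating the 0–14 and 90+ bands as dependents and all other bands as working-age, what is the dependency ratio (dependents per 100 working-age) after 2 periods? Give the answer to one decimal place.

50.1

Let band 1 be 0–14 through band 7 = 90+.
— Period 1 —
Births: 10100 × 0.137 = 1384  |  4800 × 0.248 = 1190 → total 2574
Band 2: 10900 × 0.964 = 10508
Band 3: 10100 × 0.978 = 9878
Band 4: 4800 × 0.953 = 4574
Band 5: 10800 × 0.97 = 10476
Band 6: 11700 × 0.934 = 10928
Band 7: 6100 × 0.971 + 6900 × 0.422 = 5923 + 2912 = 8835
Giving 2574 / 10508 / 9878 / 4574 / 10476 / 10928 / 8835.
— Period 2 —
Births: 10508 × 0.137 = 1440  |  9878 × 0.248 = 2450 → total 3890
Band 2: 2574 × 0.964 = 2481
Band 3: 10508 × 0.978 = 10277
Band 4: 9878 × 0.953 = 9414
Band 5: 4574 × 0.97 = 4437
Band 6: 10476 × 0.934 = 9785
Band 7: 10928 × 0.971 + 8835 × 0.422 = 10611 + 3728 = 14339
Giving 3890 / 2481 / 10277 / 9414 / 4437 / 9785 / 14339.
Dependents (band 0–14 + band 90+) = 3890 + 14339 = 18229; working-age = 36394; ratio = 18229/36394 × 100 = 50.1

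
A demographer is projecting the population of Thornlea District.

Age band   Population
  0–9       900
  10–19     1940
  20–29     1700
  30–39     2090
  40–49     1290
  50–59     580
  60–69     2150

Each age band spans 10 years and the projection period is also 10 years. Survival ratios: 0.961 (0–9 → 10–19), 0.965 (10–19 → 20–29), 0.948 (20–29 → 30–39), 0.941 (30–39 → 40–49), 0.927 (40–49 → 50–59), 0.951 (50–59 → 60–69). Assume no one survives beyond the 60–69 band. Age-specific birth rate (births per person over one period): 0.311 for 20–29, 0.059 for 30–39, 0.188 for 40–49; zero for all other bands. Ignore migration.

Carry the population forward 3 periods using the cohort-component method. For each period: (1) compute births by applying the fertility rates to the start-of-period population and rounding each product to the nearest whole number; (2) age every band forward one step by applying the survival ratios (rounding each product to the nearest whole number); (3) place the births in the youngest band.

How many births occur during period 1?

895

After projecting period 1:
Births: 1700 × 0.311 = 529, 2090 × 0.059 = 123, 1290 × 0.188 = 243 — total 895
10–19: 900 × 0.961 = 865
20–29: 1940 × 0.965 = 1872
30–39: 1700 × 0.948 = 1612
40–49: 2090 × 0.941 = 1967
50–59: 1290 × 0.927 = 1196
60–69: 580 × 0.951 = 552
→ [895, 865, 1872, 1612, 1967, 1196, 552]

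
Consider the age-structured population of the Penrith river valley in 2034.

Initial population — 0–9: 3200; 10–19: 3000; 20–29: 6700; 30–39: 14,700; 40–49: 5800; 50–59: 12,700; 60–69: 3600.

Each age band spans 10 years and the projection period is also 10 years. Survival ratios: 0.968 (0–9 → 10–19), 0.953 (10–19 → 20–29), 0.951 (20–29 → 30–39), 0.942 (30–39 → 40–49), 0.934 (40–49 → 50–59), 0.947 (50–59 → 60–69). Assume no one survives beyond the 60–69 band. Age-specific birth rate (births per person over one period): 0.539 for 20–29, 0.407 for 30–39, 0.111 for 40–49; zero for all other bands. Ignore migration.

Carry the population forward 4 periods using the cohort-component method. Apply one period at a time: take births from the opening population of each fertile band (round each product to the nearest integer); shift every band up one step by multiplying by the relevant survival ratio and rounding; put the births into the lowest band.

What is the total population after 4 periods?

Let band 1 be 0–9 through band 7 = 60–69.
Period 1.
Births: 6700 × 0.539 = 3611  |  14700 × 0.407 = 5983  |  5800 × 0.111 = 644 → 10238
Band 2: 3200 × 0.968 = 3098
Band 3: 3000 × 0.953 = 2859
Band 4: 6700 × 0.951 = 6372
Band 5: 14700 × 0.942 = 13847
Band 6: 5800 × 0.934 = 5417
Band 7: 12700 × 0.947 = 12027
End of period: [10238, 3098, 2859, 6372, 13847, 5417, 12027]
Period 2.
Births: 2859 × 0.539 = 1541  |  6372 × 0.407 = 2593  |  13847 × 0.111 = 1537 → 5671
Band 2: 10238 × 0.968 = 9910
Band 3: 3098 × 0.953 = 2952
Band 4: 2859 × 0.951 = 2719
Band 5: 6372 × 0.942 = 6002
Band 6: 13847 × 0.934 = 12933
Band 7: 5417 × 0.947 = 5130
End of period: [5671, 9910, 2952, 2719, 6002, 12933, 5130]
Period 3.
Births: 2952 × 0.539 = 1591  |  2719 × 0.407 = 1107  |  6002 × 0.111 = 666 → 3364
Band 2: 5671 × 0.968 = 5490
Band 3: 9910 × 0.953 = 9444
Band 4: 2952 × 0.951 = 2807
Band 5: 2719 × 0.942 = 2561
Band 6: 6002 × 0.934 = 5606
Band 7: 12933 × 0.947 = 12248
End of period: [3364, 5490, 9444, 2807, 2561, 5606, 12248]
Period 4.
Births: 9444 × 0.539 = 5090  |  2807 × 0.407 = 1142  |  2561 × 0.111 = 284 → 6516
Band 2: 3364 × 0.968 = 3256
Band 3: 5490 × 0.953 = 5232
Band 4: 9444 × 0.951 = 8981
Band 5: 2807 × 0.942 = 2644
Band 6: 2561 × 0.934 = 2392
Band 7: 5606 × 0.947 = 5309
End of period: [6516, 3256, 5232, 8981, 2644, 2392, 5309]
Total after period 4: 6516 + 3256 + 5232 + 8981 + 2644 + 2392 + 5309 = 34330

34330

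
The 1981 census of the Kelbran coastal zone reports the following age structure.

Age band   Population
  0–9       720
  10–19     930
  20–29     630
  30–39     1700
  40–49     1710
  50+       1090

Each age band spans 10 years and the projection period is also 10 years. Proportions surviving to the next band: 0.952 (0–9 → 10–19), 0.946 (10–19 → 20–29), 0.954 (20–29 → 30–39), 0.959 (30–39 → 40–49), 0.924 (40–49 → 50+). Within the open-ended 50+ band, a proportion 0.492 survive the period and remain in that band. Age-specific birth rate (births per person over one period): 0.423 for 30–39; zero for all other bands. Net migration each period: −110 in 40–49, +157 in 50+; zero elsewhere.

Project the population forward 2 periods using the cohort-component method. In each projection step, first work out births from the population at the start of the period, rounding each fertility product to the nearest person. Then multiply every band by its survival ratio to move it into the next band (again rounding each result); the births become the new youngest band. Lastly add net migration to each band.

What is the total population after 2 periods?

5571

Period 1.
Births: 1700 * 0.423 = 719
10–19: 720 * 0.952 = 685
20–29: 930 * 0.946 = 880
30–39: 630 * 0.954 = 601
40–49: 1700 * 0.959 = 1630
50+: 1710 * 0.924 + 1090 * 0.492 = 1580 + 536 = 2116
Net migration: 40–49 − 110 → 1520; 50+ + 157 → 2273
Population now: 0–9=719, 10–19=685, 20–29=880, 30–39=601, 40–49=1520, 50+=2273
Period 2.
Births: 601 * 0.423 = 254
10–19: 719 * 0.952 = 684
20–29: 685 * 0.946 = 648
30–39: 880 * 0.954 = 840
40–49: 601 * 0.959 = 576
50+: 1520 * 0.924 + 2273 * 0.492 = 1404 + 1118 = 2522
Net migration: 40–49 − 110 → 466; 50+ + 157 → 2679
Population now: 0–9=254, 10–19=684, 20–29=648, 30–39=840, 40–49=466, 50+=2679
Total after period 2: 254 + 684 + 648 + 840 + 466 + 2679 = 5571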